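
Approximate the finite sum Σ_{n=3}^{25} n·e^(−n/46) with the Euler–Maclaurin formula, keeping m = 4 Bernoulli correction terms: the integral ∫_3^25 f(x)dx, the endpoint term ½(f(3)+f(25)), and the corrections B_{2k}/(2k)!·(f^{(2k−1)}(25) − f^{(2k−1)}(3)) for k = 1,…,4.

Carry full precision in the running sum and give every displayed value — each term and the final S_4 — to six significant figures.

S_4 ≈ 223.657

∫_3^25 x·e^(−x/46) dx evaluates to 215.044.
½[f(3) + f(25)] = ½[2.81059 + 14.5181] = 8.66436.
So far: 223.708.
Correction k=1: B_{2}/2! · (f^{(1)}(25) − f^{(1)}(3)) = 1/12 · (0.265114 − 0.875764) = -0.0508875.
After k=1: 223.657.
Correction k=2: B_{4}/4! · (f^{(3)}(25) − f^{(3)}(3)) = −1/720 · (0.000674179 − 0.00129938) = 8.68337e-07.
After k=2: 223.657.
Correction k=3: B_{6}/6! · (f^{(5)}(25) − f^{(5)}(3)) = 1/30240 · (5.78010e-07 − 1.03255e-06) = -1.50313e-11.
After k=3: 223.657.
Correction k=4: B_{8}/8! · (f^{(7)}(25) − f^{(7)}(3)) = −1/1209600 · (3.95751e-10 − 6.85744e-10) = 2.39743e-16.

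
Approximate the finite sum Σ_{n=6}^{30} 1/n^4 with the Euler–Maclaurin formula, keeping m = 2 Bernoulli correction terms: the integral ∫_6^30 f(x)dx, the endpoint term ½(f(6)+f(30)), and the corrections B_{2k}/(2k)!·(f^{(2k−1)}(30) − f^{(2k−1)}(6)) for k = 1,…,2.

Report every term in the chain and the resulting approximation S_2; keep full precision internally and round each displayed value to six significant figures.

The integral term ∫_6^30 1/x^4 dx = 0.00153086.
Endpoint term: (f(6) + f(30))/2 = (0.000771605 + 1.23457e-06)/2 = 0.000386420.
So far: 0.00191728.
Order-1 term: 1/12 · (-1.64609e-07 − (-0.000514403)) = 4.28532e-05.
Running total after k=1: 0.00196014.
Order-2 term: −1/720 · (-5.48697e-09 − (-0.000428669)) = -5.95367e-07.

S_2 ≈ 0.00195954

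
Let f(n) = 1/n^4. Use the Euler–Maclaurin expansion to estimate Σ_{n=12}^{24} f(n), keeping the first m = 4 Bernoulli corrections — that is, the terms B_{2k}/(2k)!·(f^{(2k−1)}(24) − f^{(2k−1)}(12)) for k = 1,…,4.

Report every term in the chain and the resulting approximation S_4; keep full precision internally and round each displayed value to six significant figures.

∫_12^24 1/x^4 dx evaluates to 0.000168789.
Endpoint term: (f(12) + f(24))/2 = (4.82253e-05 + 3.01408e-06)/2 = 2.56197e-05.
So far: 0.000194408.
Order-1 term: 1/12 · (-5.02347e-07 − (-1.60751e-05)) = 1.29773e-06.
After k=1: 0.000195706.
Order-2 term: −1/720 · (-2.61639e-08 − (-3.34898e-06)) = -4.61502e-09.
After k=2: 0.000195701.
Order-3 term: 1/30240 · (-2.54371e-09 − (-1.30238e-06)) = 4.29840e-11.
After k=3: 0.000195701.
Order-4 term: −1/1209600 · (-3.97455e-10 − (-8.13988e-07)) = -6.72611e-13.

S_4 ≈ 0.000195701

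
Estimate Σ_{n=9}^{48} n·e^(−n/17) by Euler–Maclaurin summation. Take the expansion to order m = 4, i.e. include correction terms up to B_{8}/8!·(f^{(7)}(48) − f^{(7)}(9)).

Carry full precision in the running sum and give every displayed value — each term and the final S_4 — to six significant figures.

∫_9^48 x·e^(−x/17) dx evaluates to 194.684.
Endpoint term: (f(9) + f(48))/2 = (5.30056 + 2.85101)/2 = 4.07578.
Running total after boundary: 198.760.
Order-1 term: 1/12 · (-0.108310 − 0.277154) = -0.0321220.
After k=1: 198.728.
Order-2 term: −1/720 · (3.62686e-05 − 0.00503480) = 6.94240e-06.
After k=2: 198.728.
Order-3 term: 1/30240 · (1.54780e-06 − 3.15245e-05) = -9.91294e-10.
After k=3: 198.728.
Order-4 term: −1/1209600 · (1.02771e-08 − 1.57881e-07) = 1.22027e-13.

S_4 ≈ 198.728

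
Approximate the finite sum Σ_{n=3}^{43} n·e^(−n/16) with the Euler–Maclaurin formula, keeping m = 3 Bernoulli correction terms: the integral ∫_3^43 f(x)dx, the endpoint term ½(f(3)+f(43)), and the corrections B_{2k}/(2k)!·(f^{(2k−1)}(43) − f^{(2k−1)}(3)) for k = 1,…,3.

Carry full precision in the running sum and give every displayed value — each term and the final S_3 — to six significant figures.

∫_3^43 x·e^(−x/16) dx evaluates to 187.785.
Boundary: ½(f(3) + f(43)) = ½(2.48709 + 2.92619) = 2.70664.
So far: 190.491.
Order-1 term: 1/12 · (-0.114836 − 0.673586) = -0.0657018.
After k=1: 190.426.
Order-2 term: −1/720 · (8.30699e-05 − 0.00910799) = 1.25346e-05.
After k=2: 190.426.
Order-3 term: 1/30240 · (2.40124e-06 − 6.08780e-05) = -1.93376e-09.

S_3 ≈ 190.426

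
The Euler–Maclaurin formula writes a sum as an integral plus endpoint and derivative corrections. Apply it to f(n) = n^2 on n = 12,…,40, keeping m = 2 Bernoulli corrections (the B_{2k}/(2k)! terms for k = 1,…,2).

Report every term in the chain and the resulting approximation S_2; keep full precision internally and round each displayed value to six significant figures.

Integral: ∫_12^40 x^2 dx = 20757.3.
½[f(12) + f(40)] = ½[144.000 + 1600.00] = 872.000.
So far: 21629.3.
k=1: B_{2}/(2)! × [f^{(1)}(40) − f^{(1)}(12)] = 1/12 × (80.0000 − 24.0000) = 4.66667.
After k=1: 21634.0.
k=2: B_{4}/(4)! × [f^{(3)}(40) − f^{(3)}(12)] = −1/720 × (0.00000 − 0.00000) = 0.00000.

S_2 ≈ 21634.0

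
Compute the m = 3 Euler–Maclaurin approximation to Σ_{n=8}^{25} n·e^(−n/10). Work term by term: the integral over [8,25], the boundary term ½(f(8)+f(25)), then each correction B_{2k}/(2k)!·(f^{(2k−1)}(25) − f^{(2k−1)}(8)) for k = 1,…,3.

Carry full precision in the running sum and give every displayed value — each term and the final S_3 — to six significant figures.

The integral term ∫_8^25 x·e^(−x/10) dx = 52.1495.
½[f(8) + f(25)] = ½[3.59463 + 2.05212] = 2.82338.
So far: 54.9728.
Correction k=1: B_{2}/2! · (f^{(1)}(25) − f^{(1)}(8)) = 1/12 · (-0.123127 − 0.0898658) = -0.0177494.
After k=1: 54.9551.
Correction k=2: B_{4}/4! · (f^{(3)}(25) − f^{(3)}(8)) = −1/720 · (0.000410425 − 0.00988524) = 1.31595e-05.
After k=2: 54.9551.
Correction k=3: B_{6}/6! · (f^{(5)}(25) − f^{(5)}(8)) = 1/30240 · (2.05212e-05 − 0.000188718) = -5.56207e-09.

S_3 ≈ 54.9551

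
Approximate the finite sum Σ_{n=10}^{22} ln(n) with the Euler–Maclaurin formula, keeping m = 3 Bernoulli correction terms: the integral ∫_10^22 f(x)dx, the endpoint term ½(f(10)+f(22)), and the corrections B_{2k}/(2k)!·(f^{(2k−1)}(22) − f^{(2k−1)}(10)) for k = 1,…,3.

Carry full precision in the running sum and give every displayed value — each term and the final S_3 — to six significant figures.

The integral term ∫_10^22 ln(x) dx = 32.9771.
Boundary: ½(f(10) + f(22)) = ½(2.30259 + 3.09104) = 2.69681.
So far: 35.6739.
k=1: B_{2}/(2)! × [f^{(1)}(22) − f^{(1)}(10)] = 1/12 × (0.0454545 − 0.100000) = -0.00454545.
Partial sum through k=1: 35.6694.
k=2: B_{4}/(4)! × [f^{(3)}(22) − f^{(3)}(10)] = −1/720 × (0.000187829 − 0.00200000) = 2.51690e-06.
Partial sum through k=2: 35.6694.
k=3: B_{6}/(6)! × [f^{(5)}(22) − f^{(5)}(10)] = 1/30240 × (4.65691e-06 − 0.000240000) = -7.78251e-09.

S_3 ≈ 35.6694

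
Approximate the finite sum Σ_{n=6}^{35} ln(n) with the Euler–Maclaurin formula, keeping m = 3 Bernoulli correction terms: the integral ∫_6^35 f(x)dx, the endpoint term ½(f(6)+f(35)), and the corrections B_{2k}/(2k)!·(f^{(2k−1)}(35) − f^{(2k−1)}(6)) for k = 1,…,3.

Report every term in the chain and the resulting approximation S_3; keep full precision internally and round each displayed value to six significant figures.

The integral term ∫_6^35 ln(x) dx = 84.6866.
½[f(6) + f(35)] = ½[1.79176 + 3.55535] = 2.67355.
Running total after boundary: 87.3602.
k=1: B_{2}/(2)! × [f^{(1)}(35) − f^{(1)}(6)] = 1/12 × (0.0285714 − 0.166667) = -0.0115079.
Running total after k=1: 87.3487.
k=2: B_{4}/(4)! × [f^{(3)}(35) − f^{(3)}(6)] = −1/720 × (4.66472e-05 − 0.00925926) = 1.27953e-05.
Running total after k=2: 87.3487.
k=3: B_{6}/(6)! × [f^{(5)}(35) − f^{(5)}(6)] = 1/30240 × (4.56952e-07 − 0.00308642) = -1.02049e-07.

S_3 ≈ 87.3487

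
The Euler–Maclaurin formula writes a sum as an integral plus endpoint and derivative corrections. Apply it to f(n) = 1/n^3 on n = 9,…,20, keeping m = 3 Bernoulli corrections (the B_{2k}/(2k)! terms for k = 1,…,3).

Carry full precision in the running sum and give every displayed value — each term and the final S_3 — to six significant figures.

S_3 ≈ 0.00570760

The integral term ∫_9^20 1/x^3 dx = 0.00492284.
Endpoint term: (f(9) + f(20))/2 = (0.00137174 + 0.000125000)/2 = 0.000748371.
Running total after boundary: 0.00567121.
Order-1 term: 1/12 · (-1.87500e-05 − (-0.000457247)) = 3.65414e-05.
Running total after k=1: 0.00570775.
Order-2 term: −1/720 · (-9.37500e-07 − (-0.000112901)) = -1.55504e-07.
Running total after k=2: 0.00570760.
Order-3 term: 1/30240 · (-9.84375e-08 − (-5.85410e-05)) = 1.93263e-09.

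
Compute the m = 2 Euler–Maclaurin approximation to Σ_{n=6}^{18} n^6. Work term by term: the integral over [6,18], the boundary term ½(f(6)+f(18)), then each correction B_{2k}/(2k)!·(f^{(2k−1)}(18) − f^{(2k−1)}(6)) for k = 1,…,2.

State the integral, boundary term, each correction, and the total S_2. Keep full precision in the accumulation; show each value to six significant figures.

∫_6^18 x^6 dx evaluates to 8.74200e+07.
Endpoint term: (f(6) + f(18))/2 = (46656.0 + 3.40122e+07)/2 = 1.70294e+07.
Integral + boundary = 1.04449e+08.
Correction k=1: B_{2}/2! · (f^{(1)}(18) − f^{(1)}(6)) = 1/12 · (1.13374e+07 − 46656.0) = 940896.
Running total after k=1: 1.05390e+08.
Correction k=2: B_{4}/4! · (f^{(3)}(18) − f^{(3)}(6)) = −1/720 · (699840 − 25920.0) = -936.000.

S_2 ≈ 1.05389e+08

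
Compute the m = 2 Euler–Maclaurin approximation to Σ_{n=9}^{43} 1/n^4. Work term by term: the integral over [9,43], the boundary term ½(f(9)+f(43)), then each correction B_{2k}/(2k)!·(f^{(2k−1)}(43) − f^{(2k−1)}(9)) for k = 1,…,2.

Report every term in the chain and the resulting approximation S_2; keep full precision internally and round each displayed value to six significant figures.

S_2 ≈ 0.000535017

The integral term ∫_9^43 1/x^4 dx = 0.000453055.
½[f(9) + f(43)] = ½[0.000152416 + 2.92500e-07] = 7.63541e-05.
So far: 0.000529409.
Correction k=1: B_{2}/2! · (f^{(1)}(43) − f^{(1)}(9)) = 1/12 · (-2.72093e-08 − (-6.77404e-05)) = 5.64276e-06.
Running total after k=1: 0.000535052.
Correction k=2: B_{4}/4! · (f^{(3)}(43) − f^{(3)}(9)) = −1/720 · (-4.41471e-10 − (-2.50890e-05)) = -3.48452e-08.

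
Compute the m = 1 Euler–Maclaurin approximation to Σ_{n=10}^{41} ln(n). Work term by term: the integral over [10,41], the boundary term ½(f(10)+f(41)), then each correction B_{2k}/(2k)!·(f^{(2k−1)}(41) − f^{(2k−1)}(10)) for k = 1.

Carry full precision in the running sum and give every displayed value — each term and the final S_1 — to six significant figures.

∫_10^41 ln(x) dx evaluates to 98.2306.
Endpoint term: (f(10) + f(41))/2 = (2.30259 + 3.71357)/2 = 3.00808.
So far: 101.239.
Order-1 term: 1/12 · (0.0243902 − 0.100000) = -0.00630081.

S_1 ≈ 101.232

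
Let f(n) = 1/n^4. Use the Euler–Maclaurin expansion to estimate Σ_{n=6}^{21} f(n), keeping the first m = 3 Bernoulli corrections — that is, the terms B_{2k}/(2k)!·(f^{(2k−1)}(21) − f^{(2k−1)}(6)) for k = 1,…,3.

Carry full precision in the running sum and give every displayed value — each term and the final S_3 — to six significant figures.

S_3 ≈ 0.00193780

∫_6^21 1/x^4 dx evaluates to 0.00150722.
Boundary: ½(f(6) + f(21)) = ½(0.000771605 + 5.14189e-06) = 0.000388373.
Integral + boundary = 0.00189559.
Order-1 term: 1/12 · (-9.79408e-07 − (-0.000514403)) = 4.27853e-05.
Partial sum through k=1: 0.00193838.
Order-2 term: −1/720 · (-6.66264e-08 − (-0.000428669)) = -5.95282e-07.
Partial sum through k=2: 0.00193778.
Order-3 term: 1/30240 · (-8.46049e-09 − (-0.000666819)) = 2.20506e-08.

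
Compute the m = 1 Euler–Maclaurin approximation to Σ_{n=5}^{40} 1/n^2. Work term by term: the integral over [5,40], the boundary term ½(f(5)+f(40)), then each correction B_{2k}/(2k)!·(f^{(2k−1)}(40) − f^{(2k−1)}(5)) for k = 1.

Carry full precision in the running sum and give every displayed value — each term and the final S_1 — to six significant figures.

S_1 ≈ 0.196643

Integral: ∫_5^40 1/x^2 dx = 0.175000.
Boundary: ½(f(5) + f(40)) = ½(0.0400000 + 0.000625000) = 0.0203125.
So far: 0.195312.
Order-1 term: 1/12 · (-3.12500e-05 − (-0.0160000)) = 0.00133073.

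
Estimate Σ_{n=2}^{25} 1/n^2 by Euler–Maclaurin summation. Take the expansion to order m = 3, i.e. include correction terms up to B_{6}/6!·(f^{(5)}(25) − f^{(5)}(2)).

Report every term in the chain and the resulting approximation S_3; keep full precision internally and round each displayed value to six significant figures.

S_3 ≈ 0.605767

Integral: ∫_2^25 1/x^2 dx = 0.460000.
Boundary: ½(f(2) + f(25)) = ½(0.250000 + 0.00160000) = 0.125800.
Running total after boundary: 0.585800.
Order-1 term: 1/12 · (-0.000128000 − (-0.250000)) = 0.0208227.
Running total after k=1: 0.606623.
Order-2 term: −1/720 · (-2.45760e-06 − (-0.750000)) = -0.00104166.
Running total after k=2: 0.605581.
Order-3 term: 1/30240 · (-1.17965e-07 − (-5.62500)) = 0.000186012.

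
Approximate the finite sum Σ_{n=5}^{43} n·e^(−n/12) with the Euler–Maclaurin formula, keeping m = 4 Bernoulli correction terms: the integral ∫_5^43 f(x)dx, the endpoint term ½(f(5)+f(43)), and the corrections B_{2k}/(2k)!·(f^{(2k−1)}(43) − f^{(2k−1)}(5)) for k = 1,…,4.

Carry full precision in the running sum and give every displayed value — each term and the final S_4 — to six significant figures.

S_4 ≈ 118.356

∫_5^43 x·e^(−x/12) dx evaluates to 116.148.
Endpoint term: (f(5) + f(43))/2 = (3.29620 + 1.19467)/2 = 2.24543.
Running total after boundary: 118.394.
Order-1 term: 1/12 · (-0.0717726 − 0.384557) = -0.0380275.
Partial sum through k=1: 118.356.
Order-2 term: −1/720 · (-0.000112547 − 0.0118267) = 1.65822e-05.
Partial sum through k=2: 118.356.
Order-3 term: 1/30240 · (1.89811e-06 − 0.000145714) = -4.75581e-09.
Partial sum through k=3: 118.356.
Order-4 term: −1/1209600 · (3.17902e-08 − 1.45346e-06) = 1.17532e-12.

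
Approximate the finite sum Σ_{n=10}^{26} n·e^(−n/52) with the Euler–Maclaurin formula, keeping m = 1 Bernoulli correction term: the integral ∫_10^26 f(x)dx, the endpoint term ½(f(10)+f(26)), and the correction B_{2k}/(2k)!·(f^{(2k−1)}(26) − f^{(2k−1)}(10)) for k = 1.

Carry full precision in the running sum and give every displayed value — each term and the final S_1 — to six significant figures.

S_1 ≈ 211.862

∫_10^26 x·e^(−x/52) dx evaluates to 199.882.
Endpoint term: (f(10) + f(26))/2 = (8.25053 + 15.7698)/2 = 12.0102.
Integral + boundary = 211.893.
Correction k=1: B_{2}/2! · (f^{(1)}(26) − f^{(1)}(10)) = 1/12 · (0.303265 − 0.666389) = -0.0302603.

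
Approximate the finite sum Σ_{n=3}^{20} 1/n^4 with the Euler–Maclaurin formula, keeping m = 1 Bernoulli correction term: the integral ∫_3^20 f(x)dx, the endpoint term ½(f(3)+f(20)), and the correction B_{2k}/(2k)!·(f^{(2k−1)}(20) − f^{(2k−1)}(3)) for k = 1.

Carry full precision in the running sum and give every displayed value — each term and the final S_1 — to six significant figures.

The integral term ∫_3^20 1/x^4 dx = 0.0123040.
½[f(3) + f(20)] = ½[0.0123457 + 6.25000e-06] = 0.00617596.
So far: 0.0184800.
k=1: B_{2}/(2)! × [f^{(1)}(20) − f^{(1)}(3)] = 1/12 × (-1.25000e-06 − (-0.0164609)) = 0.00137164.

S_1 ≈ 0.0198516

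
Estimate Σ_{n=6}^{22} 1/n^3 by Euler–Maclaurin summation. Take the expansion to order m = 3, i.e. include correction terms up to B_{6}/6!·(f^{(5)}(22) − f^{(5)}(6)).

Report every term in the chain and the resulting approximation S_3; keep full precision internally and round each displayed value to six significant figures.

Integral: ∫_6^22 1/x^3 dx = 0.0128558.
Endpoint term: (f(6) + f(22))/2 = (0.00462963 + 9.39144e-05)/2 = 0.00236177.
Running total after boundary: 0.0152176.
Order-1 term: 1/12 · (-1.28065e-05 − (-0.00231481)) = 0.000191834.
Partial sum through k=1: 0.0154094.
Order-2 term: −1/720 · (-5.29194e-07 − (-0.00128601)) = -1.78539e-06.
Partial sum through k=2: 0.0154077.
Order-3 term: 1/30240 · (-4.59218e-08 − (-0.00150034)) = 4.96130e-08.

S_3 ≈ 0.0154077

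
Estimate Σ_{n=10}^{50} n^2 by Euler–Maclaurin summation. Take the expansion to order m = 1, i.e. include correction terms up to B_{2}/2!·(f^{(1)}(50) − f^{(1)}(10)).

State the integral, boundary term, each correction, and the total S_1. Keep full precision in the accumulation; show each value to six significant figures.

Integral: ∫_10^50 x^2 dx = 41333.3.
½[f(10) + f(50)] = ½[100.000 + 2500.00] = 1300.00.
So far: 42633.3.
Order-1 term: 1/12 · (100.000 − 20.0000) = 6.66667.

S_1 ≈ 42640.0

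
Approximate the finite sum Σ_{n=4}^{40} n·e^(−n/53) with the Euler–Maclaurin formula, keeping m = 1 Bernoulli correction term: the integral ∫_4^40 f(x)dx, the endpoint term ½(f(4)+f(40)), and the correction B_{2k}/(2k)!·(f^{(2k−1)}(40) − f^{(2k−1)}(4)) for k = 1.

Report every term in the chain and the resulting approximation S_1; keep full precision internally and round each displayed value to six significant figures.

The integral term ∫_4^40 x·e^(−x/53) dx = 484.053.
½[f(4) + f(40)] = ½[3.70922 + 18.8057] = 11.2575.
Running total after boundary: 495.311.
Order-1 term: 1/12 · (0.115318 − 0.857321) = -0.0618335.

S_1 ≈ 495.249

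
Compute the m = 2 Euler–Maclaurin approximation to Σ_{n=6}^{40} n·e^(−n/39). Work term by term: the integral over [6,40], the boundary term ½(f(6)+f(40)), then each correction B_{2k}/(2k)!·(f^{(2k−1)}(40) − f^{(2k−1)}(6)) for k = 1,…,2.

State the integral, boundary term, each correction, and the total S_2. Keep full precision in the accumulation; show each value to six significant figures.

Integral: ∫_6^40 x·e^(−x/39) dx = 400.000.
Boundary: ½(f(6) + f(40)) = ½(5.14442 + 14.3427) = 9.74354.
So far: 409.744.
k=1: B_{2}/(2)! × [f^{(1)}(40) − f^{(1)}(6)] = 1/12 × (-0.00919401 − 0.725496) = -0.0612241.
Running total after k=1: 409.683.
k=2: B_{4}/(4)! × [f^{(3)}(40) − f^{(3)}(6)] = −1/720 × (0.000465443 − 0.00160441) = 1.58189e-06.

S_2 ≈ 409.683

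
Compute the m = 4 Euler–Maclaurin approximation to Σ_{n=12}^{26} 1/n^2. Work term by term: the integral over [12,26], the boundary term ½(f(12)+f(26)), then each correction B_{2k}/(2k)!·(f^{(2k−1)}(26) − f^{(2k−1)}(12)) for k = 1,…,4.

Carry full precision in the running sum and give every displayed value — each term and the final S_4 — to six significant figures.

Integral: ∫_12^26 1/x^2 dx = 0.0448718.
Boundary: ½(f(12) + f(26)) = ½(0.00694444 + 0.00147929) = 0.00421187.
So far: 0.0490837.
Correction k=1: B_{2}/2! · (f^{(1)}(26) − f^{(1)}(12)) = 1/12 · (-0.000113792 − (-0.00115741)) = 8.69680e-05.
Running total after k=1: 0.0491706.
Correction k=2: B_{4}/4! · (f^{(3)}(26) − f^{(3)}(12)) = −1/720 · (-2.01997e-06 − (-9.64506e-05)) = -1.31154e-07.
Running total after k=2: 0.0491705.
Correction k=3: B_{6}/6! · (f^{(5)}(26) − f^{(5)}(12)) = 1/30240 · (-8.96436e-08 − (-2.00939e-05)) = 6.61516e-10.
Running total after k=3: 0.0491705.
Correction k=4: B_{8}/8! · (f^{(7)}(26) − f^{(7)}(12)) = −1/1209600 · (-7.42609e-09 − (-7.81429e-06)) = -6.45408e-12.

S_4 ≈ 0.0491705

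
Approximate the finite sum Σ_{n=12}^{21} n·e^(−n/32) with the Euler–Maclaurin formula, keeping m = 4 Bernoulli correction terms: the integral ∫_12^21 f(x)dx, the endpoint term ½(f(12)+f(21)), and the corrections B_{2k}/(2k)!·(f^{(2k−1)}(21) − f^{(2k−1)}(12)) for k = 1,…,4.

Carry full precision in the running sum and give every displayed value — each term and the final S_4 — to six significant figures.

S_4 ≈ 97.3802

∫_12^21 x·e^(−x/32) dx evaluates to 87.8301.
Endpoint term: (f(12) + f(21))/2 = (8.24747 + 10.8947)/2 = 9.57106.
Running total after boundary: 97.4012.
Correction k=1: B_{2}/2! · (f^{(1)}(21) − f^{(1)}(12)) = 1/12 · (0.178335 − 0.429556) = -0.0209351.
Partial sum through k=1: 97.3802.
Correction k=2: B_{4}/4! · (f^{(3)}(21) − f^{(3)}(12)) = −1/720 · (0.00118742 − 0.00176185) = 7.97815e-07.
Partial sum through k=2: 97.3802.
Correction k=3: B_{6}/6! · (f^{(5)}(21) − f^{(5)}(12)) = 1/30240 · (2.14911e-06 − 3.03146e-06) = -2.91781e-11.
Partial sum through k=3: 97.3802.
Correction k=4: B_{8}/8! · (f^{(7)}(21) − f^{(7)}(12)) = −1/1209600 · (3.06507e-09 − 4.24058e-09) = 9.71819e-16.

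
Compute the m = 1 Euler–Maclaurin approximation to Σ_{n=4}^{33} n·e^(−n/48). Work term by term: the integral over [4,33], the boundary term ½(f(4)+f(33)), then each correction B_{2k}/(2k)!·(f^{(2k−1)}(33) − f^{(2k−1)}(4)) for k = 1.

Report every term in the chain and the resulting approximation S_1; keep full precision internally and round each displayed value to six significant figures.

S_1 ≈ 351.501

∫_4^33 x·e^(−x/48) dx evaluates to 341.422.
½[f(4) + f(33)] = ½[3.68018 + 16.5934] = 10.1368.
So far: 351.558.
k=1: B_{2}/(2)! × [f^{(1)}(33) − f^{(1)}(4)] = 1/12 × (0.157135 − 0.843374) = -0.0571866.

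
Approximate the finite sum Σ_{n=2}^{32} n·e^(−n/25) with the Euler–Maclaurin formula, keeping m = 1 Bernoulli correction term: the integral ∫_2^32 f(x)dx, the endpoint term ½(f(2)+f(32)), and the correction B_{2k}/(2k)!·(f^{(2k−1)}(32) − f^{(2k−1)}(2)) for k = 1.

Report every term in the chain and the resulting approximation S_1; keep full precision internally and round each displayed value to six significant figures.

Integral: ∫_2^32 x·e^(−x/25) dx = 226.900.
½[f(2) + f(32)] = ½[1.84623 + 8.89719] = 5.37171.
So far: 232.272.
k=1: B_{2}/(2)! × [f^{(1)}(32) − f^{(1)}(2)] = 1/12 × (-0.0778504 − 0.849267) = -0.0772598.

S_1 ≈ 232.195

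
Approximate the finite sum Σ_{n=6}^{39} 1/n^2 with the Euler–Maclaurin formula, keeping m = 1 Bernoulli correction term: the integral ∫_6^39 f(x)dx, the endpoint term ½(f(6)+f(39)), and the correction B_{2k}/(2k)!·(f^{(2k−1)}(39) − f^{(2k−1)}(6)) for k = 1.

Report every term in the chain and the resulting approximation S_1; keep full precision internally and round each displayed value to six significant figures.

S_1 ≈ 0.156012

Integral: ∫_6^39 1/x^2 dx = 0.141026.
½[f(6) + f(39)] = ½[0.0277778 + 0.000657462] = 0.0142176.
So far: 0.155243.
k=1: B_{2}/(2)! × [f^{(1)}(39) − f^{(1)}(6)] = 1/12 × (-3.37160e-05 − (-0.00925926)) = 0.000768795.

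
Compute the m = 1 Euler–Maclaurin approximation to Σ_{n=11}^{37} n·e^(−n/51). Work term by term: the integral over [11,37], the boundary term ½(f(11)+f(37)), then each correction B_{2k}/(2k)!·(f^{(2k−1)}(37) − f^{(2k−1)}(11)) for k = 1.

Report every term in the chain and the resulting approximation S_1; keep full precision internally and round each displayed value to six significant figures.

S_1 ≈ 389.298

Integral: ∫_11^37 x·e^(−x/51) dx = 375.951.
Boundary: ½(f(11) + f(37)) = ½(8.86587 + 17.9112) = 13.3885.
Integral + boundary = 389.340.
Order-1 term: 1/12 · (0.132887 − 0.632148) = -0.0416051.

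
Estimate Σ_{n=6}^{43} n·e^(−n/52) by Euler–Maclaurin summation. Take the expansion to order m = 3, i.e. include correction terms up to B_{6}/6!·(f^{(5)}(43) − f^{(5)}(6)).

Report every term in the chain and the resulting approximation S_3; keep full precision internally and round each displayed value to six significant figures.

S_3 ≈ 538.623

∫_6^43 x·e^(−x/52) dx evaluates to 526.605.
Boundary: ½(f(6) + f(43)) = ½(5.34614 + 18.8079) = 12.0770.
Integral + boundary = 538.682.
Order-1 term: 1/12 · (0.0757026 − 0.788213) = -0.0593759.
After k=1: 538.623.
Order-2 term: −1/720 · (0.000351512 − 0.000950540) = 8.31983e-07.
After k=2: 538.623.
Order-3 term: 1/30240 · (2.49640e-07 − 5.95259e-07) = -1.14292e-11.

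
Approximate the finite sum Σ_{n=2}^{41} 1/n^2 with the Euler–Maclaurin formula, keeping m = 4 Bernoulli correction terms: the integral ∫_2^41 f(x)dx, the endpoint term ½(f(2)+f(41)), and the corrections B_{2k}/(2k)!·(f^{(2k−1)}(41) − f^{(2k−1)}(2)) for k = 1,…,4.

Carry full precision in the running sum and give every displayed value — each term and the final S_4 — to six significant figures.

S_4 ≈ 0.620817

The integral term ∫_2^41 1/x^2 dx = 0.475610.
½[f(2) + f(41)] = ½[0.250000 + 0.000594884] = 0.125297.
Running total after boundary: 0.600907.
Correction k=1: B_{2}/2! · (f^{(1)}(41) − f^{(1)}(2)) = 1/12 · (-2.90187e-05 − (-0.250000)) = 0.0208309.
Partial sum through k=1: 0.621738.
Correction k=2: B_{4}/4! · (f^{(3)}(41) − f^{(3)}(2)) = −1/720 · (-2.07153e-07 − (-0.750000)) = -0.00104167.
Partial sum through k=2: 0.620696.
Correction k=3: B_{6}/6! · (f^{(5)}(41) − f^{(5)}(2)) = 1/30240 · (-3.69697e-09 − (-5.62500)) = 0.000186012.
Partial sum through k=3: 0.620882.
Correction k=4: B_{8}/8! · (f^{(7)}(41) − f^{(7)}(2)) = −1/1209600 · (-1.23159e-10 − (-78.7500)) = -6.51042e-05.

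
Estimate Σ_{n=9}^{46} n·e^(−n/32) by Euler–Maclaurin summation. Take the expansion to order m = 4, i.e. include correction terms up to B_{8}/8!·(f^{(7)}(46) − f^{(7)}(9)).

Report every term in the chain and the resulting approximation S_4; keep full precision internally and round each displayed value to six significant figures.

S_4 ≈ 406.303

Integral: ∫_9^46 x·e^(−x/32) dx = 397.498.
Endpoint term: (f(9) + f(46))/2 = (6.79356 + 10.9260)/2 = 8.85976.
Running total after boundary: 406.357.
k=1: B_{2}/(2)! × [f^{(1)}(46) − f^{(1)}(9)] = 1/12 × (-0.103915 − 0.542541) = -0.0538714.
Running total after k=1: 406.303.
k=2: B_{4}/(4)! × [f^{(3)}(46) − f^{(3)}(9)] = −1/720 × (0.000362428 − 0.00200412) = 2.28013e-06.
Running total after k=2: 406.303.
k=3: B_{6}/(6)! × [f^{(5)}(46) − f^{(5)}(9)] = 1/30240 × (8.06969e-07 − 3.39689e-06) = -8.56456e-11.
Running total after k=3: 406.303.
k=4: B_{8}/(8)! × [f^{(7)}(46) − f^{(7)}(9)] = −1/1209600 × (1.23047e-09 − 4.72328e-09) = 2.88757e-15.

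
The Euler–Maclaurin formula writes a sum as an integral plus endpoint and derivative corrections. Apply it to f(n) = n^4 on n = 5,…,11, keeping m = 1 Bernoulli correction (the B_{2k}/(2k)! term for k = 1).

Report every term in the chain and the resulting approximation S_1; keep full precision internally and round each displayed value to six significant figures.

∫_5^11 x^4 dx evaluates to 31585.2.
Boundary: ½(f(5) + f(11)) = ½(625.000 + 14641.0) = 7633.00.
Running total after boundary: 39218.2.
k=1: B_{2}/(2)! × [f^{(1)}(11) − f^{(1)}(5)] = 1/12 × (5324.00 − 500.000) = 402.000.

S_1 ≈ 39620.2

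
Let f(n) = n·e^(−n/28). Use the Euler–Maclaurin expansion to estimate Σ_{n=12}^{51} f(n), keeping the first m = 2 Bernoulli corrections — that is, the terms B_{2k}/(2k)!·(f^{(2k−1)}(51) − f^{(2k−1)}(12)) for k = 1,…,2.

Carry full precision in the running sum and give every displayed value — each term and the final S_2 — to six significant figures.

S_2 ≈ 379.715

∫_12^51 x·e^(−x/28) dx evaluates to 371.722.
Endpoint term: (f(12) + f(51))/2 = (7.81727 + 8.25152)/2 = 8.03439.
So far: 379.757.
Correction k=1: B_{2}/2! · (f^{(1)}(51) − f^{(1)}(12)) = 1/12 · (-0.132903 − 0.372251) = -0.0420961.
After k=1: 379.715.
Correction k=2: B_{4}/4! · (f^{(3)}(51) − f^{(3)}(12)) = −1/720 · (0.000243222 − 0.00213664) = 2.62975e-06.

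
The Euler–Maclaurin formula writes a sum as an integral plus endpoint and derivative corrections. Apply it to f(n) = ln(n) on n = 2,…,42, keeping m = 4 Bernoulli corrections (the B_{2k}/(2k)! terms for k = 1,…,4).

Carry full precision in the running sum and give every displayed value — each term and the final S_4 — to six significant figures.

The integral term ∫_2^42 ln(x) dx = 115.596.
Boundary: ½(f(2) + f(42)) = ½(0.693147 + 3.73767) = 2.21541.
So far: 117.811.
Correction k=1: B_{2}/2! · (f^{(1)}(42) − f^{(1)}(2)) = 1/12 · (0.0238095 − 0.500000) = -0.0396825.
Running total after k=1: 117.772.
Correction k=2: B_{4}/4! · (f^{(3)}(42) − f^{(3)}(2)) = −1/720 · (2.69949e-05 − 0.250000) = 0.000347185.
Running total after k=2: 117.772.
Correction k=3: B_{6}/6! · (f^{(5)}(42) − f^{(5)}(2)) = 1/30240 · (1.83639e-07 − 0.750000) = -2.48016e-05.
Running total after k=3: 117.772.
Correction k=4: B_{8}/8! · (f^{(7)}(42) − f^{(7)}(2)) = −1/1209600 · (3.12311e-09 − 5.62500) = 4.65030e-06.

S_4 ≈ 117.772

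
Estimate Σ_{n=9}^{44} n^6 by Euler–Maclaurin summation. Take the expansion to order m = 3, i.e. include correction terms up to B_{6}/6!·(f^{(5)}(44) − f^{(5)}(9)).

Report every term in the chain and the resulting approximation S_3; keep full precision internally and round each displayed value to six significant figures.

S_3 ≈ 4.93213e+10

Integral: ∫_9^44 x^6 dx = 4.56104e+10.
Boundary: ½(f(9) + f(44)) = ½(531441 + 7.25631e+09) = 3.62842e+09.
So far: 4.92389e+10.
Correction k=1: B_{2}/2! · (f^{(1)}(44) − f^{(1)}(9)) = 1/12 · (9.89497e+08 − 354294) = 8.24286e+07.
Running total after k=1: 4.93213e+10.
Correction k=2: B_{4}/4! · (f^{(3)}(44) − f^{(3)}(9)) = −1/720 · (1.02221e+07 − 87480.0) = -14075.8.
Running total after k=2: 4.93213e+10.
Correction k=3: B_{6}/6! · (f^{(5)}(44) − f^{(5)}(9)) = 1/30240 · (31680.0 − 6480.00) = 0.833333.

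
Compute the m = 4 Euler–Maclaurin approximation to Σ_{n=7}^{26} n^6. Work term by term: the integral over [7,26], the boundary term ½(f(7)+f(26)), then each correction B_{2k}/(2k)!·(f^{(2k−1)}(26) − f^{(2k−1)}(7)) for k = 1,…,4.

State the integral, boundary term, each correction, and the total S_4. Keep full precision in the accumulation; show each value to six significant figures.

S_4 ≈ 1.30773e+09

Integral: ∫_7^26 x^6 dx = 1.14728e+09.
Boundary: ½(f(7) + f(26)) = ½(117649 + 3.08916e+08) = 1.54517e+08.
So far: 1.30180e+09.
Order-1 term: 1/12 · (7.12883e+07 − 100842) = 5.93228e+06.
Running total after k=1: 1.30773e+09.
Order-2 term: −1/720 · (2.10912e+06 − 41160.0) = -2872.17.
Running total after k=2: 1.30773e+09.
Order-3 term: 1/30240 · (18720.0 − 5040.00) = 0.452381.
Running total after k=3: 1.30773e+09.
Order-4 term: −1/1209600 · (0.00000 − 0.00000) = 0.00000.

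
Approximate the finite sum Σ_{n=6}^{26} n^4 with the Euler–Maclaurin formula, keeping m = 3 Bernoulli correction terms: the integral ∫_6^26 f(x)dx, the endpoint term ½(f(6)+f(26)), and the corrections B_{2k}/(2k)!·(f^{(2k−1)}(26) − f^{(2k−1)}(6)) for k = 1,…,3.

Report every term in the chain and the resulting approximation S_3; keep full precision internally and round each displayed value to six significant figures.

Integral: ∫_6^26 x^4 dx = 2.37472e+06.
½[f(6) + f(26)] = ½[1296.00 + 456976] = 229136.
Running total after boundary: 2.60386e+06.
k=1: B_{2}/(2)! × [f^{(1)}(26) − f^{(1)}(6)] = 1/12 × (70304.0 − 864.000) = 5786.67.
Partial sum through k=1: 2.60964e+06.
k=2: B_{4}/(4)! × [f^{(3)}(26) − f^{(3)}(6)] = −1/720 × (624.000 − 144.000) = -0.666667.
Partial sum through k=2: 2.60964e+06.
k=3: B_{6}/(6)! × [f^{(5)}(26) − f^{(5)}(6)] = 1/30240 × (0.00000 − 0.00000) = 0.00000.

S_3 ≈ 2.60964e+06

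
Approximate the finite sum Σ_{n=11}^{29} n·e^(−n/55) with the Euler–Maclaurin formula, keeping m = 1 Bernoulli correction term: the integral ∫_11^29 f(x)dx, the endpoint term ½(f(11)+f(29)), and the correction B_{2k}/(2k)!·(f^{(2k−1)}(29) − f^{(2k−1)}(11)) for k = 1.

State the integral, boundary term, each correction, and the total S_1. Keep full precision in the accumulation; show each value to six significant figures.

S_1 ≈ 258.241

The integral term ∫_11^29 x·e^(−x/55) dx = 245.211.
Boundary: ½(f(11) + f(29)) = ½(9.00604 + 17.1162) = 13.0611.
Running total after boundary: 258.272.
k=1: B_{2}/(2)! × [f^{(1)}(29) − f^{(1)}(11)] = 1/12 × (0.279010 − 0.654985) = -0.0313313.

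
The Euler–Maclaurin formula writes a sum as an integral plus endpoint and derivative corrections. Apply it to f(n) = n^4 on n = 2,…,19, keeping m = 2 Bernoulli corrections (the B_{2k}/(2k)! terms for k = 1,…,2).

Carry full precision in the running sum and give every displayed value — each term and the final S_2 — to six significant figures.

S_2 ≈ 562665

∫_2^19 x^4 dx evaluates to 495213.
Boundary: ½(f(2) + f(19)) = ½(16.0000 + 130321) = 65168.5.
Running total after boundary: 560382.
Order-1 term: 1/12 · (27436.0 − 32.0000) = 2283.67.
Partial sum through k=1: 562666.
Order-2 term: −1/720 · (456.000 − 48.0000) = -0.566667.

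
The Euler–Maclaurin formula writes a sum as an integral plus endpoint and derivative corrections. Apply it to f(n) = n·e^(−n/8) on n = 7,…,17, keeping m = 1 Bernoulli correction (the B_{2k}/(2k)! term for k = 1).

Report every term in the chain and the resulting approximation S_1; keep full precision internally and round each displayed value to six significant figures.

The integral term ∫_7^17 x·e^(−x/8) dx = 26.1368.
½[f(7) + f(17)] = ½[2.91803 + 2.03036] = 2.47420.
So far: 28.6110.
k=1: B_{2}/(2)! × [f^{(1)}(17) − f^{(1)}(7)] = 1/12 × (-0.134362 − 0.0521078) = -0.0155392.

S_1 ≈ 28.5955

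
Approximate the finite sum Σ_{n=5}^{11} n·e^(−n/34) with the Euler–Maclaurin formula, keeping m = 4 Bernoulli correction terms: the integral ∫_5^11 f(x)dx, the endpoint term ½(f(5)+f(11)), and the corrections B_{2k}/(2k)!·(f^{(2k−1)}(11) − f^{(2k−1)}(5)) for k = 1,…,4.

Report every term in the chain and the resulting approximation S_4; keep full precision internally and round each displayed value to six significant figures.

Integral: ∫_5^11 x·e^(−x/34) dx = 37.5667.
Boundary: ½(f(5) + f(11)) = ½(4.31622 + 7.95950) = 6.13786.
So far: 43.7046.
Order-1 term: 1/12 · (0.489488 − 0.736296) = -0.0205673.
After k=1: 43.6840.
Order-2 term: −1/720 · (0.00167532 − 0.00213043) = 6.32104e-07.
After k=2: 43.6840.
Order-3 term: 1/30240 · (2.53219e-06 − 3.13489e-06) = -1.99308e-11.
After k=3: 43.6840.
Order-4 term: −1/1209600 · (3.12728e-09 − 3.82945e-09) = 5.80502e-16.

S_4 ≈ 43.6840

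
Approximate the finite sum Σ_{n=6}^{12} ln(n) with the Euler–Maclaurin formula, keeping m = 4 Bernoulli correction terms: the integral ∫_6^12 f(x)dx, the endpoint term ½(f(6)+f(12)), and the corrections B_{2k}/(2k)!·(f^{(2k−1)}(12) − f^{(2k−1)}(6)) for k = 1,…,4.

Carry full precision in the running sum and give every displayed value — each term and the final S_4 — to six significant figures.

S_4 ≈ 15.1997

Integral: ∫_6^12 ln(x) dx = 13.0683.
½[f(6) + f(12)] = ½[1.79176 + 2.48491] = 2.13833.
Integral + boundary = 15.2067.
Order-1 term: 1/12 · (0.0833333 − 0.166667) = -0.00694444.
After k=1: 15.1997.
Order-2 term: −1/720 · (0.00115741 − 0.00925926) = 1.12526e-05.
After k=2: 15.1997.
Order-3 term: 1/30240 · (9.64506e-05 − 0.00308642) = -9.88746e-08.
After k=3: 15.1997.
Order-4 term: −1/1209600 · (2.00939e-05 − 0.00257202) = 2.10972e-09.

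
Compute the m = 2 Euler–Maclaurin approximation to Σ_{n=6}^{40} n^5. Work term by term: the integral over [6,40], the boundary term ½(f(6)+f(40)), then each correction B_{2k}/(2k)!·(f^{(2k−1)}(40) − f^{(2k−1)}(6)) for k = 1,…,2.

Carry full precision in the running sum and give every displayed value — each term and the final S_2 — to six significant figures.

S_2 ≈ 7.34929e+08

The integral term ∫_6^40 x^5 dx = 6.82659e+08.
Endpoint term: (f(6) + f(40))/2 = (7776.00 + 1.02400e+08)/2 = 5.12039e+07.
So far: 7.33863e+08.
Order-1 term: 1/12 · (1.28000e+07 − 6480.00) = 1.06613e+06.
Partial sum through k=1: 7.34929e+08.
Order-2 term: −1/720 · (96000.0 − 2160.00) = -130.333.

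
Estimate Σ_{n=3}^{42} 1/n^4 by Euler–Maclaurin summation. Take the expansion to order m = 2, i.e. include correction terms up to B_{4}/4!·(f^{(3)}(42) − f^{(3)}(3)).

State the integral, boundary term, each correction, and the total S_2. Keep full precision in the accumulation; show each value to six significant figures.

The integral term ∫_3^42 1/x^4 dx = 0.0123412.
Boundary: ½(f(3) + f(42)) = ½(0.0123457 + 3.21368e-07) = 0.00617300.
Integral + boundary = 0.0185142.
Order-1 term: 1/12 · (-3.06065e-08 − (-0.0164609)) = 0.00137174.
After k=1: 0.0198859.
Order-2 term: −1/720 · (-5.20519e-10 − (-0.0548697)) = -7.62079e-05.

S_2 ≈ 0.0198097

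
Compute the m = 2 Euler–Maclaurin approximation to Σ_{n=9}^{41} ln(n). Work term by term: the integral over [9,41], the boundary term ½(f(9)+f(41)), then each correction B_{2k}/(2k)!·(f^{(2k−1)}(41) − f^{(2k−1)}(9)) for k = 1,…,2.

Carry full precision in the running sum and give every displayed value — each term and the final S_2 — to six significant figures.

Integral: ∫_9^41 ln(x) dx = 100.481.
Boundary: ½(f(9) + f(41)) = ½(2.19722 + 3.71357) = 2.95540.
Running total after boundary: 103.437.
k=1: B_{2}/(2)! × [f^{(1)}(41) − f^{(1)}(9)] = 1/12 × (0.0243902 − 0.111111) = -0.00722674.
Running total after k=1: 103.430.
k=2: B_{4}/(4)! × [f^{(3)}(41) − f^{(3)}(9)] = −1/720 × (2.90187e-05 − 0.00274348) = 3.77009e-06.

S_2 ≈ 103.430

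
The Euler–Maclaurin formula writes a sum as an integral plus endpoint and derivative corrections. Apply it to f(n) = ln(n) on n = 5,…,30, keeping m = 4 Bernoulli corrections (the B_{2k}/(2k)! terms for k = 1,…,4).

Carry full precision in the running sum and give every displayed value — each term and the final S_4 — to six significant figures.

S_4 ≈ 71.4802

The integral term ∫_5^30 ln(x) dx = 68.9887.
½[f(5) + f(30)] = ½[1.60944 + 3.40120] = 2.50532.
So far: 71.4940.
Order-1 term: 1/12 · (0.0333333 − 0.200000) = -0.0138889.
Running total after k=1: 71.4802.
Order-2 term: −1/720 · (7.40741e-05 − 0.0160000) = 2.21193e-05.
Running total after k=2: 71.4802.
Order-3 term: 1/30240 · (9.87654e-07 − 0.00768000) = -2.53936e-07.
Running total after k=3: 71.4802.
Order-4 term: −1/1209600 · (3.29218e-08 − 0.00921600) = 7.61902e-09.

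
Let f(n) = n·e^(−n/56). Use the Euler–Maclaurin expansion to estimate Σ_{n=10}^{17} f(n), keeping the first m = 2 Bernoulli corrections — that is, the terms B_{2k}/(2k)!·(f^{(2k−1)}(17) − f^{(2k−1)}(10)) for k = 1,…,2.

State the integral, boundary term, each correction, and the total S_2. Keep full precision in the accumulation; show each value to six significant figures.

S_2 ≈ 84.3463

∫_10^17 x·e^(−x/56) dx evaluates to 73.9038.
½[f(10) + f(17)] = ½[8.36464 + 12.5490] = 10.4568.
Integral + boundary = 84.3607.
Order-1 term: 1/12 · (0.514088 − 0.687096) = -0.0144173.
Partial sum through k=1: 84.3463.
Order-2 term: −1/720 · (0.000634707 − 0.000752559) = 1.63683e-07.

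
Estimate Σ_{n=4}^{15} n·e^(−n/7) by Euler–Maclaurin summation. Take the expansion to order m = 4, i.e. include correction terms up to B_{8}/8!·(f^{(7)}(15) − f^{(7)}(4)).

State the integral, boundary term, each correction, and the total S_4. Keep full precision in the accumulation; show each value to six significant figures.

∫_4^15 x·e^(−x/7) dx evaluates to 25.4161.
½[f(4) + f(15)] = ½[2.25887 + 1.75979] = 2.00933.
Integral + boundary = 27.4255.
Correction k=1: B_{2}/2! · (f^{(1)}(15) − f^{(1)}(4)) = 1/12 · (-0.134079 − 0.242022) = -0.0313418.
Partial sum through k=1: 27.3941.
Correction k=2: B_{4}/4! · (f^{(3)}(15) − f^{(3)}(4)) = −1/720 · (0.00205223 − 0.0279889) = 3.60232e-05.
Partial sum through k=2: 27.3942.
Correction k=3: B_{6}/6! · (f^{(5)}(15) − f^{(5)}(4)) = 1/30240 · (0.000139608 − 0.00104161) = -2.98280e-08.
Partial sum through k=3: 27.3942.
Correction k=4: B_{8}/8! · (f^{(7)}(15) − f^{(7)}(4)) = −1/1209600 · (4.84353e-06 − 3.08573e-05) = 2.15061e-11.

S_4 ≈ 27.3942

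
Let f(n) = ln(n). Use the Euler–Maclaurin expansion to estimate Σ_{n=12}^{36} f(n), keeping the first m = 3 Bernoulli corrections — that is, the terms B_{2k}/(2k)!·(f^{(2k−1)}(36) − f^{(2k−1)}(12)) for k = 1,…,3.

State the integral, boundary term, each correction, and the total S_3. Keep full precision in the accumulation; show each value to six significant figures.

The integral term ∫_12^36 ln(x) dx = 75.1878.
Endpoint term: (f(12) + f(36))/2 = (2.48491 + 3.58352)/2 = 3.03421.
Integral + boundary = 78.2220.
Order-1 term: 1/12 · (0.0277778 − 0.0833333) = -0.00462963.
Partial sum through k=1: 78.2174.
Order-2 term: −1/720 · (4.28669e-05 − 0.00115741) = 1.54797e-06.
Partial sum through k=2: 78.2174.
Order-3 term: 1/30240 · (3.96916e-07 − 9.64506e-05) = -3.17638e-09.

S_3 ≈ 78.2174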